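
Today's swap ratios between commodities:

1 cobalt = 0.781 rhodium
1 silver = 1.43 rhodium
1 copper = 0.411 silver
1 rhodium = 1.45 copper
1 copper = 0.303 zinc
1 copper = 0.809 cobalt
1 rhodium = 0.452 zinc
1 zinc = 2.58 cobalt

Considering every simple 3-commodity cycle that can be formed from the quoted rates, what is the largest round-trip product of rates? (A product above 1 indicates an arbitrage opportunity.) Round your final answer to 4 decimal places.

0.9162

copper→cobalt→rhodium→copper: 0.809 × 0.781 × 1.45 = 0.91615
cobalt→rhodium→zinc→cobalt: 0.781 × 0.452 × 2.58 = 0.91077
copper→silver→rhodium→copper: 0.411 × 1.43 × 1.45 = 0.85221
Maximum is copper→cobalt→rhodium→copper at 0.9162; no arbitrage — every cycle loses value.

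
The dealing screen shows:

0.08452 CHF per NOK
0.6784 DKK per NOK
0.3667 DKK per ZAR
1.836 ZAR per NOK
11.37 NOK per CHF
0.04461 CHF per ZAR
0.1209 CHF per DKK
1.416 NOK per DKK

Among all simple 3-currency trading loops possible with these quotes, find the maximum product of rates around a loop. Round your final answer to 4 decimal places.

0.9533

ZAR→DKK→NOK→ZAR: 0.3667 × 1.416 × 1.836 = 0.95334
CHF→NOK→DKK→CHF: 11.37 × 0.6784 × 0.1209 = 0.93255
CHF→NOK→ZAR→CHF: 11.37 × 1.836 × 0.04461 = 0.93125
Maximum is ZAR→DKK→NOK→ZAR at 0.9533; no arbitrage — every cycle loses value.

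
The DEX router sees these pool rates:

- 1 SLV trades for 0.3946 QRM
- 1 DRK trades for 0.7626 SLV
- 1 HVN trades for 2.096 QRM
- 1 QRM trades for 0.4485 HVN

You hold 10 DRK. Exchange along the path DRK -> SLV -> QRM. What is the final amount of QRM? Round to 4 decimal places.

3.0092

10 DRK × 0.7626 = 7.626 SLV
7.626 SLV × 0.3946 = 3.0092196 QRM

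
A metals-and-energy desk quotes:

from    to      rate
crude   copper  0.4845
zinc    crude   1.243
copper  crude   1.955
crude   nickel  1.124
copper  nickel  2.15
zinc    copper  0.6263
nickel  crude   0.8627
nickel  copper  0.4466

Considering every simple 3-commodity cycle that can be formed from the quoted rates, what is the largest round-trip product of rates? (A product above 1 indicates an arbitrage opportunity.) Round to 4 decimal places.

0.9814

nickel→copper→crude→nickel: 0.4466 × 1.955 × 1.124 = 0.98137
nickel→crude→copper→nickel: 0.8627 × 0.4845 × 2.15 = 0.89865
Maximum is nickel→copper→crude→nickel at 0.9814; no arbitrage — every cycle loses value.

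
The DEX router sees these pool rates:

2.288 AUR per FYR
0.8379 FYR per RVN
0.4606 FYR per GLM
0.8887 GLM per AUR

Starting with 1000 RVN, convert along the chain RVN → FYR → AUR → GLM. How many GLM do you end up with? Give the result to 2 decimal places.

1000 RVN × 0.8379 = 837.9 FYR
837.9 FYR × 2.288 = 1917.1152 AUR
1917.1152 AUR × 0.8887 = 1703.74027824 GLM

1703.74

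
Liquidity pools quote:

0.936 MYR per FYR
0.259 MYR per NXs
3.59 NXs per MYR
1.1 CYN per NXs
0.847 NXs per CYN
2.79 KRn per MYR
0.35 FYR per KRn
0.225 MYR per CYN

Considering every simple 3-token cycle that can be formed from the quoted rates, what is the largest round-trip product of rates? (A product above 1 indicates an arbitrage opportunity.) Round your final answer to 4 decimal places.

0.9140

MYR→KRn→FYR→MYR: 2.79 × 0.35 × 0.936 = 0.91400
MYR→NXs→CYN→MYR: 3.59 × 1.1 × 0.225 = 0.88853
Maximum is MYR→KRn→FYR→MYR at 0.9140; no arbitrage — every cycle loses value.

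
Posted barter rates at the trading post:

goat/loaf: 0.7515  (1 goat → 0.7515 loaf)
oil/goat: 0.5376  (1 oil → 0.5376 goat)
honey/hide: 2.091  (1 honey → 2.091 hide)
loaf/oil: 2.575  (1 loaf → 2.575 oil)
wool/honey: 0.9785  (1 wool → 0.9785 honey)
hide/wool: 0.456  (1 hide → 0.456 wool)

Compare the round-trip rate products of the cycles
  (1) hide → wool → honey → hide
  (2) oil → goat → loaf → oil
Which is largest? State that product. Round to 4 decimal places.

1.0403

(1) 0.456 × 0.9785 × 2.091 = 0.93300
(2) 0.5376 × 0.7515 × 2.575 = 1.04032
Highest is cycle (2) at 1.0403 (>1, arbitrage).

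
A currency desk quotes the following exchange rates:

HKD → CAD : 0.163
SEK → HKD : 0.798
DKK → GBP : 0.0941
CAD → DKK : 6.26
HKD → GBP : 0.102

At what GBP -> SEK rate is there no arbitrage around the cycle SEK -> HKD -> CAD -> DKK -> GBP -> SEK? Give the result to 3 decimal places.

13.051

Known legs of the cycle: 0.798 × 0.163 × 6.26 × 0.0941 = 0.076622170884
For no arbitrage the full-cycle product must be 1, so the missing rate is 1 / 0.076622170884 ≈ 13.05105.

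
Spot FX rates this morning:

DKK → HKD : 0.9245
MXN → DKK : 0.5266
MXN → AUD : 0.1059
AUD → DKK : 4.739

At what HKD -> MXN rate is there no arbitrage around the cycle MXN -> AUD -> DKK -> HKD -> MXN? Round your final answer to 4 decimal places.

2.1553

Known legs of the cycle: 0.1059 × 4.739 × 0.9245 = 0.46396966245
For no arbitrage the full-cycle product must be 1, so the missing rate is 1 / 0.46396966245 ≈ 2.155313.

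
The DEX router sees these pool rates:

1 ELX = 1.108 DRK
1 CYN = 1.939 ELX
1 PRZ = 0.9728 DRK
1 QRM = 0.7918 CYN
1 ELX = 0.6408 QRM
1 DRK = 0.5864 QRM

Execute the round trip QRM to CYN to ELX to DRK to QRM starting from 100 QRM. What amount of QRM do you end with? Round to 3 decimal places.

100 QRM × 0.7918 = 79.18 CYN
79.18 CYN × 1.939 = 153.53002 ELX
153.53002 ELX × 1.108 = 170.11126216 DRK
170.11126216 DRK × 0.5864 = 99.753244130624 QRM

99.753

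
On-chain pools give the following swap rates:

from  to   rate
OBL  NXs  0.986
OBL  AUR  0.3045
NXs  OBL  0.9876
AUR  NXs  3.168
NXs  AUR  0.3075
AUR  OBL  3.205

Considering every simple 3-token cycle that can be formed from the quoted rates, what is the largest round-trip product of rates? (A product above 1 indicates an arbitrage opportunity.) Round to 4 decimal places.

0.9717

OBL→NXs→AUR→OBL: 0.986 × 0.3075 × 3.205 = 0.97174
OBL→AUR→NXs→OBL: 0.3045 × 3.168 × 0.9876 = 0.95269
Maximum is OBL→NXs→AUR→OBL at 0.9717; no arbitrage — every cycle loses value.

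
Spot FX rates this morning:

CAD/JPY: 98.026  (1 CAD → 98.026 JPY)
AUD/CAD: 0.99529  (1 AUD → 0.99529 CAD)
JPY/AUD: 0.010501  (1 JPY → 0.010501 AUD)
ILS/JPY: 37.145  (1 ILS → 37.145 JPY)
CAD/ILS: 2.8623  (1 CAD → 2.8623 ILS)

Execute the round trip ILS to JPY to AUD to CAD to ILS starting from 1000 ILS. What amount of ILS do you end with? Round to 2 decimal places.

1000 ILS × 37.145 = 37145 JPY
37145 JPY × 0.010501 = 390.059645 AUD
390.059645 AUD × 0.99529 = 388.22246407205 CAD
388.22246407205 CAD × 2.8623 = 1111.209158913428715 ILS

1111.21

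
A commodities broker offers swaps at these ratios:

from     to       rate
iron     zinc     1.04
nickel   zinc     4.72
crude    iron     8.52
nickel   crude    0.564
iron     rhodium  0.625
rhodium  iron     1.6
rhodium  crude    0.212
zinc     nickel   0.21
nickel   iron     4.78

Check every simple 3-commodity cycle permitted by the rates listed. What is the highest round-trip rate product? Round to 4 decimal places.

1.1289

iron→rhodium→crude→iron: 0.625 × 0.212 × 8.52 = 1.12890
zinc→nickel→iron→zinc: 0.21 × 4.78 × 1.04 = 1.04395
Maximum is iron→rhodium→crude→iron at 1.1289; arbitrage exists.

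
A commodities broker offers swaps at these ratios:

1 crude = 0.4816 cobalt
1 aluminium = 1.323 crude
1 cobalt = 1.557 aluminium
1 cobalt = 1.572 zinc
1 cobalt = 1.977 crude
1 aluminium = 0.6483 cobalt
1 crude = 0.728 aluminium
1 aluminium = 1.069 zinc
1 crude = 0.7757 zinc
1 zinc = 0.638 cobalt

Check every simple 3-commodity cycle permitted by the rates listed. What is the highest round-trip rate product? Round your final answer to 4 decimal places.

1.0619

zinc→cobalt→aluminium→zinc: 0.638 × 1.557 × 1.069 = 1.06191
crude→cobalt→aluminium→crude: 0.4816 × 1.557 × 1.323 = 0.99205
crude→zinc→cobalt→crude: 0.7757 × 0.638 × 1.977 = 0.97841
crude→aluminium→cobalt→crude: 0.728 × 0.6483 × 1.977 = 0.93307
Maximum is zinc→cobalt→aluminium→zinc at 1.0619; arbitrage exists.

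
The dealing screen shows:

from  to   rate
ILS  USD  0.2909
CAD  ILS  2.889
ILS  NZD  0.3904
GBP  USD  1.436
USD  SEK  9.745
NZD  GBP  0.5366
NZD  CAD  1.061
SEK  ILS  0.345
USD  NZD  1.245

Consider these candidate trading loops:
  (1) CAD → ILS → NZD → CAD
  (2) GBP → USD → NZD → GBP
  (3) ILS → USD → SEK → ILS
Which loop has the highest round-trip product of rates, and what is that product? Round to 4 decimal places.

(1) 2.889 × 0.3904 × 1.061 = 1.19667
(2) 1.436 × 1.245 × 0.5366 = 0.95934
(3) 0.2909 × 9.745 × 0.345 = 0.97801
Highest is cycle (1) at 1.1967 (>1, arbitrage).

1.1967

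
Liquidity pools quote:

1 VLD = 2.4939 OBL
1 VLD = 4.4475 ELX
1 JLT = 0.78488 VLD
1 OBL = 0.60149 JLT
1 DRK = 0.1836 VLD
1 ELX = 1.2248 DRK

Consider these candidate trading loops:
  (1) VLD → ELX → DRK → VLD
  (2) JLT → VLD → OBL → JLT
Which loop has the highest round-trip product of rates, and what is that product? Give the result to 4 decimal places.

(1) 4.4475 × 1.2248 × 0.1836 = 1.00012
(2) 0.78488 × 2.4939 × 0.60149 = 1.17736
Highest is cycle (2) at 1.1774 (>1, arbitrage).

1.1774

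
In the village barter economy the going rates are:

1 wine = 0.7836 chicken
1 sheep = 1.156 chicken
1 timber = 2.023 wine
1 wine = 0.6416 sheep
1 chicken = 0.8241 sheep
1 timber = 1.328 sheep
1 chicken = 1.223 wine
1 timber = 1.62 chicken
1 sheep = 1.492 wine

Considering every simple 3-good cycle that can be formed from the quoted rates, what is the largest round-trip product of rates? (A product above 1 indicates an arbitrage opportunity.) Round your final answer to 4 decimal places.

chicken→sheep→wine→chicken: 0.8241 × 1.492 × 0.7836 = 0.96348
chicken→wine→sheep→chicken: 1.223 × 0.6416 × 1.156 = 0.90709
Maximum is chicken→sheep→wine→chicken at 0.9635; no arbitrage — every cycle loses value.

0.9635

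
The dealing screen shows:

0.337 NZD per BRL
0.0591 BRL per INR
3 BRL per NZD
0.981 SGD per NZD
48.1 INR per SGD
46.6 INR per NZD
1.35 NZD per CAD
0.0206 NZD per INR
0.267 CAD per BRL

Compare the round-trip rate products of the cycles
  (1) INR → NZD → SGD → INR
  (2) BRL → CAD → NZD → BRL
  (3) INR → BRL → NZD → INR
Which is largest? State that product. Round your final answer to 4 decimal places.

1.0814

(1) 0.0206 × 0.981 × 48.1 = 0.97203
(2) 0.267 × 1.35 × 3 = 1.08135
(3) 0.0591 × 0.337 × 46.6 = 0.92812
Highest is cycle (2) at 1.0814 (>1, arbitrage).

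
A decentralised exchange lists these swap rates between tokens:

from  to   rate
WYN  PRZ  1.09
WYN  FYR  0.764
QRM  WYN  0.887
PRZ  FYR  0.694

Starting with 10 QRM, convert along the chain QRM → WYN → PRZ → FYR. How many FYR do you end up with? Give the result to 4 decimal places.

6.7098

10 QRM × 0.887 = 8.87 WYN
8.87 WYN × 1.09 = 9.6683 PRZ
9.6683 PRZ × 0.694 = 6.7098002 FYR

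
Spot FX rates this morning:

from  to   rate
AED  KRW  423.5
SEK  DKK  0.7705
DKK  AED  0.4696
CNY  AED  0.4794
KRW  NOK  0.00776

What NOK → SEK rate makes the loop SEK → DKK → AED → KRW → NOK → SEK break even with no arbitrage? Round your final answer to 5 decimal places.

Known legs of the cycle: 0.7705 × 0.4696 × 423.5 × 0.00776 = 1.189093122448
For no arbitrage the full-cycle product must be 1, so the missing rate is 1 / 1.189093122448 ≈ 0.8409770.

0.84098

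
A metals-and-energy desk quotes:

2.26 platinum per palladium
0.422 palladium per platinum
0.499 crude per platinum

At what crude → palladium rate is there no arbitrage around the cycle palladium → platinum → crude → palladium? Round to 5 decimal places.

0.88673

Known legs of the cycle: 2.26 × 0.499 = 1.12774
For no arbitrage the full-cycle product must be 1, so the missing rate is 1 / 1.12774 ≈ 0.8867292.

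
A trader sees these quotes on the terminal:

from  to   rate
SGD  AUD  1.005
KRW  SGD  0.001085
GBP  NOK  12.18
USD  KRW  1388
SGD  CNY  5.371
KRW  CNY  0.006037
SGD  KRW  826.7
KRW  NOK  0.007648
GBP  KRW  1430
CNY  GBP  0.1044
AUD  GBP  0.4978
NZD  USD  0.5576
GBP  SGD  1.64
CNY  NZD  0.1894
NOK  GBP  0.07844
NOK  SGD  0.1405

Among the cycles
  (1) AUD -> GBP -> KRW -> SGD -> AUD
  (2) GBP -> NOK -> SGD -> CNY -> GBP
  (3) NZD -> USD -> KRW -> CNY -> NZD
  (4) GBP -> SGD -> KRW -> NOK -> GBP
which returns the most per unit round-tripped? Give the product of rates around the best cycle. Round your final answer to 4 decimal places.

0.9596

(1) 0.4978 × 1430 × 0.001085 × 1.005 = 0.77622
(2) 12.18 × 0.1405 × 5.371 × 0.1044 = 0.95958
(3) 0.5576 × 1388 × 0.006037 × 0.1894 = 0.88494
(4) 1.64 × 826.7 × 0.007648 × 0.07844 = 0.81335
Highest is cycle (2) at 0.9596 (≤1, no arbitrage).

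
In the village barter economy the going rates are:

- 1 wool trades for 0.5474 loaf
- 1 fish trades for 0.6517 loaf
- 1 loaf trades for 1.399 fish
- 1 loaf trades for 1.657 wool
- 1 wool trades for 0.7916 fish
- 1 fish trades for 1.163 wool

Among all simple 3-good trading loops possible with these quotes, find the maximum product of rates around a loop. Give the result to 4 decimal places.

0.8906

wool→loaf→fish→wool: 0.5474 × 1.399 × 1.163 = 0.89064
wool→fish→loaf→wool: 0.7916 × 0.6517 × 1.657 = 0.85482
Maximum is wool→loaf→fish→wool at 0.8906; no arbitrage — every cycle loses value.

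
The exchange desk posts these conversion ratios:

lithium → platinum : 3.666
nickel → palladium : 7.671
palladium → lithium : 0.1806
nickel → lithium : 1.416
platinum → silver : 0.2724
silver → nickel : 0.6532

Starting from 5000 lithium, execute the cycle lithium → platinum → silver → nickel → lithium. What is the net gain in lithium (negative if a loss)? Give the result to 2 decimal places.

-381.73

5000 lithium × 3.666 = 18330 platinum
18330 platinum × 0.2724 = 4993.092 silver
4993.092 silver × 0.6532 = 3261.4876944 nickel
3261.4876944 nickel × 1.416 = 4618.2665752704 lithium
Net change: 4618.2665752704 − 5000 = -381.7334247296 lithium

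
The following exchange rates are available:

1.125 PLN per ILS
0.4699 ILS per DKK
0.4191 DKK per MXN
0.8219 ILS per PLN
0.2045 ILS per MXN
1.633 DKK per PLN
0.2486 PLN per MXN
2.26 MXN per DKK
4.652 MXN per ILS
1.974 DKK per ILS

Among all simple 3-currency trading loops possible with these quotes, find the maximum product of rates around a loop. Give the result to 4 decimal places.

0.9505

ILS→MXN→PLN→ILS: 4.652 × 0.2486 × 0.8219 = 0.95052
DKK→MXN→PLN→DKK: 2.26 × 0.2486 × 1.633 = 0.91748
DKK→ILS→MXN→DKK: 0.4699 × 4.652 × 0.4191 = 0.91614
DKK→MXN→ILS→DKK: 2.26 × 0.2045 × 1.974 = 0.91232
DKK→ILS→PLN→DKK: 0.4699 × 1.125 × 1.633 = 0.86327
Maximum is ILS→MXN→PLN→ILS at 0.9505; no arbitrage — every cycle loses value.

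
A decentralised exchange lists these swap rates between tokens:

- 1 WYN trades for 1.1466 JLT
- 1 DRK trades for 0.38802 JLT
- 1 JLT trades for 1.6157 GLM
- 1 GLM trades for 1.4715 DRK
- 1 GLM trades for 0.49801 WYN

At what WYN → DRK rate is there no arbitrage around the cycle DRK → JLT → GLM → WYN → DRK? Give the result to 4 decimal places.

Known legs of the cycle: 0.38802 × 1.6157 × 0.49801 = 0.31221437841114
For no arbitrage the full-cycle product must be 1, so the missing rate is 1 / 0.31221437841114 ≈ 3.202927.

3.2029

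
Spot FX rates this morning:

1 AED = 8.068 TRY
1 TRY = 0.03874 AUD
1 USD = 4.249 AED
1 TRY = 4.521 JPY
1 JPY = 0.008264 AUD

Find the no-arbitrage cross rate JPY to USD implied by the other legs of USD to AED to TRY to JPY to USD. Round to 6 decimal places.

0.006452

Known legs of the cycle: 4.249 × 8.068 × 4.521 = 154.984093572
For no arbitrage the full-cycle product must be 1, so the missing rate is 1 / 154.984093572 ≈ 0.00645228.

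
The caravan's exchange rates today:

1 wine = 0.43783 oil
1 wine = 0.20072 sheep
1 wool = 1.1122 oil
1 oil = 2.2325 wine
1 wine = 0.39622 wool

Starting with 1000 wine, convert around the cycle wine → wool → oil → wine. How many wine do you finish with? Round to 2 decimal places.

1000 wine × 0.39622 = 396.22 wool
396.22 wool × 1.1122 = 440.675884 oil
440.675884 oil × 2.2325 = 983.80891103 wine

983.81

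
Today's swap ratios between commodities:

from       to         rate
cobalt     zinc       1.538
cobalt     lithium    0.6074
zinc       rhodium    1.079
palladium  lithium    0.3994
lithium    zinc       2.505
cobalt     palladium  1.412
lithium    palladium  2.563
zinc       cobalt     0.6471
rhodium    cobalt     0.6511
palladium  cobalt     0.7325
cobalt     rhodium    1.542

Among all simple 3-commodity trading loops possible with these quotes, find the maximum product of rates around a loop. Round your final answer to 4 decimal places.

lithium→palladium→cobalt→lithium: 2.563 × 0.7325 × 0.6074 = 1.14033
rhodium→cobalt→zinc→rhodium: 0.6511 × 1.538 × 1.079 = 1.08050
lithium→zinc→cobalt→lithium: 2.505 × 0.6471 × 0.6074 = 0.98459
Maximum is lithium→palladium→cobalt→lithium at 1.1403; arbitrage exists.

1.1403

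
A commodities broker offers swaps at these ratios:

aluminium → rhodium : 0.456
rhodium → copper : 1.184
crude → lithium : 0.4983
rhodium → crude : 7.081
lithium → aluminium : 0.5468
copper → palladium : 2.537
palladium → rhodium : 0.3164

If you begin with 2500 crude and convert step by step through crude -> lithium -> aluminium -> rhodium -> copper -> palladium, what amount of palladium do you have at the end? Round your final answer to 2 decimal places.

2500 crude × 0.4983 = 1245.75 lithium
1245.75 lithium × 0.5468 = 681.1761 aluminium
681.1761 aluminium × 0.456 = 310.6163016 rhodium
310.6163016 rhodium × 1.184 = 367.7697010944 copper
367.7697010944 copper × 2.537 = 933.0317316764928 palladium

933.03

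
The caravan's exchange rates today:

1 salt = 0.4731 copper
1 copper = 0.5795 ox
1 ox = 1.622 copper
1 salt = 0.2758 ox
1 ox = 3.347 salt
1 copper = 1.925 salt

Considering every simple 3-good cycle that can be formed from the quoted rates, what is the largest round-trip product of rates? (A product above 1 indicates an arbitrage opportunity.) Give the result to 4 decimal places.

ox→salt→copper→ox: 3.347 × 0.4731 × 0.5795 = 0.91762
ox→copper→salt→ox: 1.622 × 1.925 × 0.2758 = 0.86114
Maximum is ox→salt→copper→ox at 0.9176; no arbitrage — every cycle loses value.

0.9176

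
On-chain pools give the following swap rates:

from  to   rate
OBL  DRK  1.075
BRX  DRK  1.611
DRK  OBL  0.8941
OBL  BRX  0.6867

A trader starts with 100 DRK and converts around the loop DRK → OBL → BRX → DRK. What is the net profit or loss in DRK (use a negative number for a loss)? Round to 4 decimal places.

100 DRK × 0.8941 = 89.41 OBL
89.41 OBL × 0.6867 = 61.397847 BRX
61.397847 BRX × 1.611 = 98.911931517 DRK
Net change: 98.911931517 − 100 = -1.088068483 DRK

-1.0881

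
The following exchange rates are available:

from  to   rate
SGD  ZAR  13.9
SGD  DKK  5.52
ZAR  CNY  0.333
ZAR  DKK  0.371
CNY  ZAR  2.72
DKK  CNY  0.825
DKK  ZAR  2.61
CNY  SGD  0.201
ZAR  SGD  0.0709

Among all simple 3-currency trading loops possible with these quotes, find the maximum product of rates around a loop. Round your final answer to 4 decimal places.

DKK→ZAR→SGD→DKK: 2.61 × 0.0709 × 5.52 = 1.02147
CNY→SGD→ZAR→CNY: 0.201 × 13.9 × 0.333 = 0.93037
DKK→CNY→SGD→DKK: 0.825 × 0.201 × 5.52 = 0.91535
DKK→CNY→ZAR→DKK: 0.825 × 2.72 × 0.371 = 0.83252
Maximum is DKK→ZAR→SGD→DKK at 1.0215; arbitrage exists.

1.0215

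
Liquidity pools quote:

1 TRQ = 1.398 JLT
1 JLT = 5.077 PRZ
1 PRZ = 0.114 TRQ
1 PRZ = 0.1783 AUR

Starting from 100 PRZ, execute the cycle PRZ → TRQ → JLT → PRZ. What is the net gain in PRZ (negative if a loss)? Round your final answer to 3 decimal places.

-19.087

100 PRZ × 0.114 = 11.4 TRQ
11.4 TRQ × 1.398 = 15.9372 JLT
15.9372 JLT × 5.077 = 80.9131644 PRZ
Net change: 80.9131644 − 100 = -19.0868356 PRZ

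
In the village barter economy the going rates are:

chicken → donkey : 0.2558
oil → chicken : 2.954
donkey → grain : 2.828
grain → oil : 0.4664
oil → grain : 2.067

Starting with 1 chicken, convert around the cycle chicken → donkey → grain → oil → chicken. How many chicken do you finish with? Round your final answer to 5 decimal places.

0.99666

1 chicken × 0.2558 = 0.2558 donkey
0.2558 donkey × 2.828 = 0.7234024 grain
0.7234024 grain × 0.4664 = 0.33739487936 oil
0.33739487936 oil × 2.954 = 0.99666447362944 chicken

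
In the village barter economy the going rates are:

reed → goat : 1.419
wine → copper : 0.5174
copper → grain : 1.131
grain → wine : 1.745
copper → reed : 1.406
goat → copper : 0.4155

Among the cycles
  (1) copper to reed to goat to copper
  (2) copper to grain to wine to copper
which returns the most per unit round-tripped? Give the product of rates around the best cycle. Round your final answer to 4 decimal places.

(1) 1.406 × 1.419 × 0.4155 = 0.82897
(2) 1.131 × 1.745 × 0.5174 = 1.02114
Highest is cycle (2) at 1.0211 (>1, arbitrage).

1.0211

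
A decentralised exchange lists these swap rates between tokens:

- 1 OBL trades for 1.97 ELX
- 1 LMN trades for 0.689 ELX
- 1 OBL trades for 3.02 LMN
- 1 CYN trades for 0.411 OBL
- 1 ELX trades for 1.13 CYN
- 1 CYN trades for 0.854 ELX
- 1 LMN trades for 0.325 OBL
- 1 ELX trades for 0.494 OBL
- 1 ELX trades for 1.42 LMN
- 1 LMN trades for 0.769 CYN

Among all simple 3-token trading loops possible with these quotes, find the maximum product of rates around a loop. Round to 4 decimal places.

1.0279

LMN→ELX→OBL→LMN: 0.689 × 0.494 × 3.02 = 1.02791
CYN→OBL→LMN→CYN: 0.411 × 3.02 × 0.769 = 0.95450
CYN→ELX→LMN→CYN: 0.854 × 1.42 × 0.769 = 0.93255
CYN→OBL→ELX→CYN: 0.411 × 1.97 × 1.13 = 0.91493
LMN→OBL→ELX→LMN: 0.325 × 1.97 × 1.42 = 0.90916
Maximum is LMN→ELX→OBL→LMN at 1.0279; arbitrage exists.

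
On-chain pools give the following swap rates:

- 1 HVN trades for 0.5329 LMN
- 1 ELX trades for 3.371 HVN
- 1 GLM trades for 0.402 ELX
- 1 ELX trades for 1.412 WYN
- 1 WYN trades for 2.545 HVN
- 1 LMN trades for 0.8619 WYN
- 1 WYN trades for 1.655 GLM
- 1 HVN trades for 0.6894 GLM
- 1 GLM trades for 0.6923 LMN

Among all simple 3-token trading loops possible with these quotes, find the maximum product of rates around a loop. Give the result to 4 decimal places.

1.1689

LMN→WYN→HVN→LMN: 0.8619 × 2.545 × 0.5329 = 1.16894
GLM→LMN→WYN→GLM: 0.6923 × 0.8619 × 1.655 = 0.98753
ELX→WYN→GLM→ELX: 1.412 × 1.655 × 0.402 = 0.93942
ELX→HVN→GLM→ELX: 3.371 × 0.6894 × 0.402 = 0.93423
Maximum is LMN→WYN→HVN→LMN at 1.1689; arbitrage exists.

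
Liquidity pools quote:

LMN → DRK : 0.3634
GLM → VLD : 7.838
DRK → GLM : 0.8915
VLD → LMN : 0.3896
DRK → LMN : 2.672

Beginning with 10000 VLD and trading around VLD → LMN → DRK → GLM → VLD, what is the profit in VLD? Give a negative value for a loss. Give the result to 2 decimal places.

10000 VLD × 0.3896 = 3896 LMN
3896 LMN × 0.3634 = 1415.8064 DRK
1415.8064 DRK × 0.8915 = 1262.1914056 GLM
1262.1914056 GLM × 7.838 = 9893.0562370928 VLD
Net change: 9893.0562370928 − 10000 = -106.9437629072 VLD

-106.94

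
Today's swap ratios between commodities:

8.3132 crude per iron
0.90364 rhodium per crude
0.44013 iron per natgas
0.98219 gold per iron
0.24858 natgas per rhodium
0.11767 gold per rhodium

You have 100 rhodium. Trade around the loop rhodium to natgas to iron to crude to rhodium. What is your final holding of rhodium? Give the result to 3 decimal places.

100 rhodium × 0.24858 = 24.858 natgas
24.858 natgas × 0.44013 = 10.94075154 iron
10.94075154 iron × 8.3132 = 90.952655702328 crude
90.952655702328 crude × 0.90364 = 82.18845779885167392 rhodium

82.188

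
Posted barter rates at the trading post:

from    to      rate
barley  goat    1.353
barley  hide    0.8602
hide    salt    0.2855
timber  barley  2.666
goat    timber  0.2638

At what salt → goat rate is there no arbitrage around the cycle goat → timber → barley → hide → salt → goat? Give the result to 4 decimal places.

5.7897

Known legs of the cycle: 0.2638 × 2.666 × 0.8602 × 0.2855 = 0.17271914802868
For no arbitrage the full-cycle product must be 1, so the missing rate is 1 / 0.17271914802868 ≈ 5.789746.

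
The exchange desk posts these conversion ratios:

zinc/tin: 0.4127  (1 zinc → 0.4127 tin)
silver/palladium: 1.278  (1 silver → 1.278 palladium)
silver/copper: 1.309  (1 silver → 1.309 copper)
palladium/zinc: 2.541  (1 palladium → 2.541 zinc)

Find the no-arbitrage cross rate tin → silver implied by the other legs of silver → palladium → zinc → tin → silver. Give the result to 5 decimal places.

Known legs of the cycle: 1.278 × 2.541 × 0.4127 = 1.3402011546
For no arbitrage the full-cycle product must be 1, so the missing rate is 1 / 1.3402011546 ≈ 0.7461566.

0.74616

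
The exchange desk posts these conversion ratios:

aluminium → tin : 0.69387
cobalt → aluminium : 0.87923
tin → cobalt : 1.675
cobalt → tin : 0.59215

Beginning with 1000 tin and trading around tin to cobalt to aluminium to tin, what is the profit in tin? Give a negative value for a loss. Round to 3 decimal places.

1000 tin × 1.675 = 1675 cobalt
1675 cobalt × 0.87923 = 1472.71025 aluminium
1472.71025 aluminium × 0.69387 = 1021.8694611675 tin
Net change: 1021.8694611675 − 1000 = 21.8694611675 tin

21.869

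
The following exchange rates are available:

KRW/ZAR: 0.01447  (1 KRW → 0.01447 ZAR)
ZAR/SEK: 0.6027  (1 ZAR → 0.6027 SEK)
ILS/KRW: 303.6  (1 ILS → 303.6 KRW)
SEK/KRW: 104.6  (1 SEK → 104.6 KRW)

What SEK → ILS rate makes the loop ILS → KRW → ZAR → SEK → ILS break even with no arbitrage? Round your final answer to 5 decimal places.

Known legs of the cycle: 303.6 × 0.01447 × 0.6027 = 2.6477165484
For no arbitrage the full-cycle product must be 1, so the missing rate is 1 / 2.6477165484 ≈ 0.3776839.

0.37768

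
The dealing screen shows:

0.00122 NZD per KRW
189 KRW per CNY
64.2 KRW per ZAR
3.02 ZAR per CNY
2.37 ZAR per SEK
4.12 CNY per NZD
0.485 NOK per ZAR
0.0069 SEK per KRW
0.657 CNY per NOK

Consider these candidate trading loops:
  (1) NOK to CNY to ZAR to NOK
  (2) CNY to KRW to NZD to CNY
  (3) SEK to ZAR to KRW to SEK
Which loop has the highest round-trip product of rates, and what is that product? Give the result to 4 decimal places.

1.0499

(1) 0.657 × 3.02 × 0.485 = 0.96231
(2) 189 × 0.00122 × 4.12 = 0.94999
(3) 2.37 × 64.2 × 0.0069 = 1.04986
Highest is cycle (3) at 1.0499 (>1, arbitrage).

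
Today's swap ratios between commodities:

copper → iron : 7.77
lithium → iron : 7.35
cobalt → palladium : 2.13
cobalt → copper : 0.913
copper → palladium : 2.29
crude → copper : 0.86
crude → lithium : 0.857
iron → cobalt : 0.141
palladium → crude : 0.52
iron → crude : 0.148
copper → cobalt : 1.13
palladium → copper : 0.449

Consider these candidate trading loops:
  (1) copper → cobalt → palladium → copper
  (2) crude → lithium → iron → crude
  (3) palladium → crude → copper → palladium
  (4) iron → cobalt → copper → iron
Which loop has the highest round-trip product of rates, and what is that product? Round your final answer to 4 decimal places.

1.0807

(1) 1.13 × 2.13 × 0.449 = 1.08070
(2) 0.857 × 7.35 × 0.148 = 0.93224
(3) 0.52 × 0.86 × 2.29 = 1.02409
(4) 0.141 × 0.913 × 7.77 = 1.00026
Highest is cycle (1) at 1.0807 (>1, arbitrage).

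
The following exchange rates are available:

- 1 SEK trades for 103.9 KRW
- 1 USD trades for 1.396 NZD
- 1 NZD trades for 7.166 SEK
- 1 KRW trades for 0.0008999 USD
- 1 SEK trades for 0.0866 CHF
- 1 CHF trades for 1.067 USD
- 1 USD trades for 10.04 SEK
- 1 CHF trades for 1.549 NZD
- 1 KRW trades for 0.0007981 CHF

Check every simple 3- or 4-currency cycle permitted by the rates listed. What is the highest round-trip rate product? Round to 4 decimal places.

SEK→CHF→NZD→SEK: 0.0866 × 1.549 × 7.166 = 0.96127
SEK→KRW→USD→SEK: 103.9 × 0.0008999 × 10.04 = 0.93874
SEK→KRW→USD→NZD→SEK: 103.9 × 0.0008999 × 1.396 × 7.166 = 0.93535
SEK→CHF→USD→SEK: 0.0866 × 1.067 × 10.04 = 0.92772
SEK→CHF→USD→NZD→SEK: 0.0866 × 1.067 × 1.396 × 7.166 = 0.92437
SEK→KRW→CHF→NZD→SEK: 103.9 × 0.0007981 × 1.549 × 7.166 = 0.92045
SEK→KRW→CHF→USD→SEK: 103.9 × 0.0007981 × 1.067 × 10.04 = 0.88832
Maximum is SEK→CHF→NZD→SEK at 0.9613; no arbitrage — every cycle loses value.

0.9613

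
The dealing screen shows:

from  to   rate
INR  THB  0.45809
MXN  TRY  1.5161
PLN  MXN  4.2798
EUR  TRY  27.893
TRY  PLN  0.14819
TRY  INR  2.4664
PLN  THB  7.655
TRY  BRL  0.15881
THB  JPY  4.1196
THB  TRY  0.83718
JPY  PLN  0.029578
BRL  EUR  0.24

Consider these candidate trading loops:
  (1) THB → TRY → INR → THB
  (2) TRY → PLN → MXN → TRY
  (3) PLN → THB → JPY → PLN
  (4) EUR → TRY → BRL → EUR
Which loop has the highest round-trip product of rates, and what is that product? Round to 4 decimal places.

(1) 0.83718 × 2.4664 × 0.45809 = 0.94587
(2) 0.14819 × 4.2798 × 1.5161 = 0.96155
(3) 7.655 × 4.1196 × 0.029578 = 0.93276
(4) 27.893 × 0.15881 × 0.24 = 1.06312
Highest is cycle (4) at 1.0631 (>1, arbitrage).

1.0631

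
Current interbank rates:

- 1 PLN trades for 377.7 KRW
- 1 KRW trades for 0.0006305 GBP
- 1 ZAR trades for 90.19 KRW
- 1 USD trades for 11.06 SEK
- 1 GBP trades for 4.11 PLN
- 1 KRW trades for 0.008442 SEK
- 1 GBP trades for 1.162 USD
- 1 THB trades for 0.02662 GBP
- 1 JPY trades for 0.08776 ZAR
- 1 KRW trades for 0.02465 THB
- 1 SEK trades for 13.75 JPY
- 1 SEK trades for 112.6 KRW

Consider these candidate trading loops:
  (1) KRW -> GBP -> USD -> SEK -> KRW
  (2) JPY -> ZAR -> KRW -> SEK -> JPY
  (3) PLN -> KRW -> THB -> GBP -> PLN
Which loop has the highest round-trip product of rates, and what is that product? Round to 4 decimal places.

(1) 0.0006305 × 1.162 × 11.06 × 112.6 = 0.91240
(2) 0.08776 × 90.19 × 0.008442 × 13.75 = 0.91876
(3) 377.7 × 0.02465 × 0.02662 × 4.11 = 1.01862
Highest is cycle (3) at 1.0186 (>1, arbitrage).

1.0186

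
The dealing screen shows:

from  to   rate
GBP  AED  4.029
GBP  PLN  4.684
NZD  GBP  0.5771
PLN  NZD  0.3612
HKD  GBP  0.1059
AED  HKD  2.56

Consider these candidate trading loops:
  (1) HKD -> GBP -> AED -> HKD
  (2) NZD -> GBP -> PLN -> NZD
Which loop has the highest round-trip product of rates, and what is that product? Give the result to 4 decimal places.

1.0923

(1) 0.1059 × 4.029 × 2.56 = 1.09228
(2) 0.5771 × 4.684 × 0.3612 = 0.97637
Highest is cycle (1) at 1.0923 (>1, arbitrage).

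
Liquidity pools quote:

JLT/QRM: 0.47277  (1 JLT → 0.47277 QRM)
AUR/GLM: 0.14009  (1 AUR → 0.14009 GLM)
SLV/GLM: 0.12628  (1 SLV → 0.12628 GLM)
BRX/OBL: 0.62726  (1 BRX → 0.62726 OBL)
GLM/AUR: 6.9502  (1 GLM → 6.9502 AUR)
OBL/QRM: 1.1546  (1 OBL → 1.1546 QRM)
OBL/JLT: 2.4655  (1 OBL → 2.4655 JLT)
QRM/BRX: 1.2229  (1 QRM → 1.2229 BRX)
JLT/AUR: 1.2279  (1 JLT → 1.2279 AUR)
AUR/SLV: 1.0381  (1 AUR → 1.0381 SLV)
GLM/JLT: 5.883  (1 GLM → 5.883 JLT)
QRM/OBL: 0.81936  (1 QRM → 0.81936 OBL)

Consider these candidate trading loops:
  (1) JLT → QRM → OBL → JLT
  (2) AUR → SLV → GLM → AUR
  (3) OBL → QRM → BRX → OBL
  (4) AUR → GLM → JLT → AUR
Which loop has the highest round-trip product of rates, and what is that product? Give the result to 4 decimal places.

1.0120

(1) 0.47277 × 0.81936 × 2.4655 = 0.95506
(2) 1.0381 × 0.12628 × 6.9502 = 0.91111
(3) 1.1546 × 1.2229 × 0.62726 = 0.88567
(4) 0.14009 × 5.883 × 1.2279 = 1.01197
Highest is cycle (4) at 1.0120 (>1, arbitrage).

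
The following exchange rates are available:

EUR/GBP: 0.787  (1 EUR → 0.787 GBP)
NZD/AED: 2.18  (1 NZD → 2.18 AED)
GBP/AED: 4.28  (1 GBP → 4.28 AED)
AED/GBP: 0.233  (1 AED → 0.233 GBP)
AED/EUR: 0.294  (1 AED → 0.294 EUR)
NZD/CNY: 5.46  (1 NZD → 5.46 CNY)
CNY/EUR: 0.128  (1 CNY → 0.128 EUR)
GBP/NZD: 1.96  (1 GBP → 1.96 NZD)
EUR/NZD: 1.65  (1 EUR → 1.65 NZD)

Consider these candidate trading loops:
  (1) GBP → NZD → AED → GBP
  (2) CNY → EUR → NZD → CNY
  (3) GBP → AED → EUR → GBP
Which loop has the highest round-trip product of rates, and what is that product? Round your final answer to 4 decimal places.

(1) 1.96 × 2.18 × 0.233 = 0.99556
(2) 0.128 × 1.65 × 5.46 = 1.15315
(3) 4.28 × 0.294 × 0.787 = 0.99030
Highest is cycle (2) at 1.1532 (>1, arbitrage).

1.1532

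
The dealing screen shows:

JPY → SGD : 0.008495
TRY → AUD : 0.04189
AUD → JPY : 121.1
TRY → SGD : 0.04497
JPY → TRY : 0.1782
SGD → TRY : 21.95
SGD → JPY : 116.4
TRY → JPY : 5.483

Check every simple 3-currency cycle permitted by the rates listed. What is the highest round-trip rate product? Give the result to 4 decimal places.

SGD→TRY→JPY→SGD: 21.95 × 5.483 × 0.008495 = 1.02239
SGD→JPY→TRY→SGD: 116.4 × 0.1782 × 0.04497 = 0.93279
AUD→JPY→TRY→AUD: 121.1 × 0.1782 × 0.04189 = 0.90399
Maximum is SGD→TRY→JPY→SGD at 1.0224; arbitrage exists.

1.0224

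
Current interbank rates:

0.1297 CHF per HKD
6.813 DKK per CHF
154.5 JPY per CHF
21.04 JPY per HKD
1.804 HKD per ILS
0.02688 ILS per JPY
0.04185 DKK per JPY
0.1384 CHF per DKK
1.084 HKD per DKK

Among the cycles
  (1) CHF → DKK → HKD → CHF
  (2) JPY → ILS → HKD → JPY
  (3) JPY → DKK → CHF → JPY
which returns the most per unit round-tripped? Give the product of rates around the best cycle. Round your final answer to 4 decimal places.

(1) 6.813 × 1.084 × 0.1297 = 0.95787
(2) 0.02688 × 1.804 × 21.04 = 1.02026
(3) 0.04185 × 0.1384 × 154.5 = 0.89487
Highest is cycle (2) at 1.0203 (>1, arbitrage).

1.0203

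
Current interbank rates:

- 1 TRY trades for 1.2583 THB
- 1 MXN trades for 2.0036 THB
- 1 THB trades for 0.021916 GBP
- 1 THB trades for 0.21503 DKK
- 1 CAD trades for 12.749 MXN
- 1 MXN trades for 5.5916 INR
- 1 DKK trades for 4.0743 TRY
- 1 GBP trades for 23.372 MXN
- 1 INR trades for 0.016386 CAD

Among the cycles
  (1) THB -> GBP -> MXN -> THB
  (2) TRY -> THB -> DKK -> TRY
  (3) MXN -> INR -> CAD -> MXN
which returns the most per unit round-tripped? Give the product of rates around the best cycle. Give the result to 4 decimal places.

(1) 0.021916 × 23.372 × 2.0036 = 1.02629
(2) 1.2583 × 0.21503 × 4.0743 = 1.10239
(3) 5.5916 × 0.016386 × 12.749 = 1.16811
Highest is cycle (3) at 1.1681 (>1, arbitrage).

1.1681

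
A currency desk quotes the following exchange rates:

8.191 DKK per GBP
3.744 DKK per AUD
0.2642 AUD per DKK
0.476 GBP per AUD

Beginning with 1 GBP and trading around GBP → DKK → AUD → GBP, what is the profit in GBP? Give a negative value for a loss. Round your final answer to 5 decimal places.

1 GBP × 8.191 = 8.191 DKK
8.191 DKK × 0.2642 = 2.1640622 AUD
2.1640622 AUD × 0.476 = 1.0300936072 GBP
Net change: 1.0300936072 − 1 = 0.0300936072 GBP

0.03009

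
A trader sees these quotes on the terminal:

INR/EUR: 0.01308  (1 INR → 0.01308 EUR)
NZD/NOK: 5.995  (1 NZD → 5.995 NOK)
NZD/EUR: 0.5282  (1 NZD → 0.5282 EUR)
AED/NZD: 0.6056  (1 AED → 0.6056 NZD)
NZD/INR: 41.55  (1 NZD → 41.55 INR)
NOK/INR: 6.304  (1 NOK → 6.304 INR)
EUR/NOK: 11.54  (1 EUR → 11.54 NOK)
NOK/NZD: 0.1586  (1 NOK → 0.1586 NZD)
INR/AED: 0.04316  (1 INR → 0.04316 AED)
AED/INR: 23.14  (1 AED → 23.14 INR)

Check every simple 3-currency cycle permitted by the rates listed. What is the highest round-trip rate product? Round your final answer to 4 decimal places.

INR→AED→NZD→INR: 0.04316 × 0.6056 × 41.55 = 1.08602
EUR→NOK→NZD→EUR: 11.54 × 0.1586 × 0.5282 = 0.96673
EUR→NOK→INR→EUR: 11.54 × 6.304 × 0.01308 = 0.95155
Maximum is INR→AED→NZD→INR at 1.0860; arbitrage exists.

1.0860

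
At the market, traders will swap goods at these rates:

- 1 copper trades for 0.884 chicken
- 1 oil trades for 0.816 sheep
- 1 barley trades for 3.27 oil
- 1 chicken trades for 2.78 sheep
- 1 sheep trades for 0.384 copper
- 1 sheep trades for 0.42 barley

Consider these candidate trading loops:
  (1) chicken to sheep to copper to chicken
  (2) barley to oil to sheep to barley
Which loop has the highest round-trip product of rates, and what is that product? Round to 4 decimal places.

1.1207

(1) 2.78 × 0.384 × 0.884 = 0.94369
(2) 3.27 × 0.816 × 0.42 = 1.12069
Highest is cycle (2) at 1.1207 (>1, arbitrage).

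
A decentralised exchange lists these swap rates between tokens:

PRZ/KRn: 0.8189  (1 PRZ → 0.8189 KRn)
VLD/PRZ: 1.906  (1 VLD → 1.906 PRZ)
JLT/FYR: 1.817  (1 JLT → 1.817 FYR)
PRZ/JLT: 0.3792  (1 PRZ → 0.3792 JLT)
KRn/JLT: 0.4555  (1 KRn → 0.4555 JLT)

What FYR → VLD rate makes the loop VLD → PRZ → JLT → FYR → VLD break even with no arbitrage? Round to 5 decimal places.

Known legs of the cycle: 1.906 × 0.3792 × 1.817 = 1.3132461984
For no arbitrage the full-cycle product must be 1, so the missing rate is 1 / 1.3132461984 ≈ 0.7614718.

0.76147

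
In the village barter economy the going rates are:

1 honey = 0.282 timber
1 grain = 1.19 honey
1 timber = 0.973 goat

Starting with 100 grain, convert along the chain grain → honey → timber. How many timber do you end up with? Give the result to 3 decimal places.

100 grain × 1.19 = 119 honey
119 honey × 0.282 = 33.558 timber

33.558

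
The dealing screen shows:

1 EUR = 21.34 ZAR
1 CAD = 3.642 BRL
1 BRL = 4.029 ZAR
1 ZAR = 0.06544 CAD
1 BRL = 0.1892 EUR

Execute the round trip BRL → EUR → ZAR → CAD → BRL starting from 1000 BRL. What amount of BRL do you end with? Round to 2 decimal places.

962.27

1000 BRL × 0.1892 = 189.2 EUR
189.2 EUR × 21.34 = 4037.528 ZAR
4037.528 ZAR × 0.06544 = 264.21583232 CAD
264.21583232 CAD × 3.642 = 962.27406130944 BRL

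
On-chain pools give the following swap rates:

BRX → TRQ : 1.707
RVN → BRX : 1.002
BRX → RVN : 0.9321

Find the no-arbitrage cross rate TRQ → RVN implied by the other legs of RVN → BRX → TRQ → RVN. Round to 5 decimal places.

Known legs of the cycle: 1.002 × 1.707 = 1.710414
For no arbitrage the full-cycle product must be 1, so the missing rate is 1 / 1.710414 ≈ 0.5846538.

0.58465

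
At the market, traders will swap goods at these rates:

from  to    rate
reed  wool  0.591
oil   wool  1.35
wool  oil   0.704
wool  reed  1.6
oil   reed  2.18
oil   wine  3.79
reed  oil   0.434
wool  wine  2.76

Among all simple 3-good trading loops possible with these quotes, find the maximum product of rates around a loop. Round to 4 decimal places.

oil→wool→reed→oil: 1.35 × 1.6 × 0.434 = 0.93744
oil→reed→wool→oil: 2.18 × 0.591 × 0.704 = 0.90702
Maximum is oil→wool→reed→oil at 0.9374; no arbitrage — every cycle loses value.

0.9374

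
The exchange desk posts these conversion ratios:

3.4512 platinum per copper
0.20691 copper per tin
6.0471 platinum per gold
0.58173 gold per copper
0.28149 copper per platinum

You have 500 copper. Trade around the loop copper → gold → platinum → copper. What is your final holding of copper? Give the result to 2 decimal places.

495.11

500 copper × 0.58173 = 290.865 gold
290.865 gold × 6.0471 = 1758.8897415 platinum
1758.8897415 platinum × 0.28149 = 495.109873334835 copper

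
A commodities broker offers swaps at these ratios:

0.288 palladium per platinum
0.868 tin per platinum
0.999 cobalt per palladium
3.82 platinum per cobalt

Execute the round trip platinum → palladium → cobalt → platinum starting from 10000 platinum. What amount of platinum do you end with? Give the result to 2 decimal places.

10990.60

10000 platinum × 0.288 = 2880 palladium
2880 palladium × 0.999 = 2877.12 cobalt
2877.12 cobalt × 3.82 = 10990.5984 platinum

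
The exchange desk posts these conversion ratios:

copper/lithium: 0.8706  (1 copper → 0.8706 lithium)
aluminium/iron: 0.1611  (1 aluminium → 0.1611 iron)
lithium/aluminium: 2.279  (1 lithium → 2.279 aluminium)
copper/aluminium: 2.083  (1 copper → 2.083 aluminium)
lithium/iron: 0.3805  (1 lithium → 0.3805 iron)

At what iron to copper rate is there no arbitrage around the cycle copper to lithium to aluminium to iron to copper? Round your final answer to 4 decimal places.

Known legs of the cycle: 0.8706 × 2.279 × 0.1611 = 0.31963809114
For no arbitrage the full-cycle product must be 1, so the missing rate is 1 / 0.31963809114 ≈ 3.128538.

3.1285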